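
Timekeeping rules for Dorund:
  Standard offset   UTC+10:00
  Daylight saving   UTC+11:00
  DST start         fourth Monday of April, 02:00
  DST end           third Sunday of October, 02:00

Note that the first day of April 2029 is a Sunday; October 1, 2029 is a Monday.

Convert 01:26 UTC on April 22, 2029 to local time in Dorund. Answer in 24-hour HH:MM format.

1 April 2029 is a Sunday, so the first Monday is April 2 and the fourth is April 23.
1 October 2029 is a Monday, so the first Sunday is October 7 and the third is October 21.
At the standard offset (UTC+10:00), 01:26 UTC + 10h = 11:26 Dorund standard time.
The standard-time date in Dorund, April 22, 2029, is outside the daylight-saving period (23 April – 21 October), so Dorund is on standard time, UTC+10:00.
01:26 UTC + 10h = 11:26 local.

11:26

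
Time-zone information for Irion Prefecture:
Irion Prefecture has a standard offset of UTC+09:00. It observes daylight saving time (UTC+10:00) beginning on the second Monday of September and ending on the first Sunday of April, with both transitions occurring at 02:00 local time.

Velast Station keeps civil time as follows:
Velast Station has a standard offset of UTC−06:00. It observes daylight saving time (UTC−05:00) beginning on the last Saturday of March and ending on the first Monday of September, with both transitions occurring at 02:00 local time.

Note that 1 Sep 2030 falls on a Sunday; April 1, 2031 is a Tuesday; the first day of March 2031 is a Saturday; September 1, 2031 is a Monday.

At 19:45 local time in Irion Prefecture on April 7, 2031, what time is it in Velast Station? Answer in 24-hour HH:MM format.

1 September 2030 is a Sunday, so the first Monday is September 2 and the second is September 9.
1 April 2031 is a Tuesday, so the first Sunday is April 6.
Daylight saving runs 9 September 2030 – 6 April 2031; April 7, 2031 is outside that window, so Irion Prefecture is on standard time at UTC+09:00.
19:45 Irion Prefecture − 9h = 10:45 UTC.
1 March 2031 is a Saturday, so Saturdays fall on 1, 8, 15, 22, 29; the last is March 29.
1 September 2031 is a Monday, so the first Monday is September 1.
At the standard offset (UTC−06:00), 10:45 UTC − 6h = 04:45 Velast Station standard time.
The standard-time date in Velast Station, April 7, 2031, lies within the daylight-saving period (29 March – 1 September), so Velast Station is on daylight time, UTC−05:00.
10:45 UTC − 5h = 05:45 Velast Station.

05:45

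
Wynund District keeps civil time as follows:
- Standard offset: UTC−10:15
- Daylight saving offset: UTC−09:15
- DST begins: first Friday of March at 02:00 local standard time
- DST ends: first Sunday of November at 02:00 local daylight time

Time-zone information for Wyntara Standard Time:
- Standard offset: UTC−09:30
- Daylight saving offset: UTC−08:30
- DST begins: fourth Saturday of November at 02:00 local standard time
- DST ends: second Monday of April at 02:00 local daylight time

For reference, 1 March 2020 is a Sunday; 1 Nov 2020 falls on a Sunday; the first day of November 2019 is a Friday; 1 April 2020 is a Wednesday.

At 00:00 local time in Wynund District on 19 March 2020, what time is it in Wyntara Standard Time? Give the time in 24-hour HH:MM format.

1 March 2020 is a Sunday, so the first Friday is March 6.
1 November 2020 is a Sunday, so the first Sunday is November 1.
19 March 2020 falls between 6 March and 1 November, so daylight saving is in effect and Wynund District is at UTC−09:15.
00:00 Wynund District + 9h15m = 09:15 UTC.
1 November 2019 is a Friday, so the first Saturday is November 2 and the fourth is November 23.
1 April 2020 is a Wednesday, so the first Monday is April 6 and the second is April 13.
At the standard offset (UTC−09:30), 09:15 UTC − 9h30m = 23:45 Wyntara Standard Time standard time (rolling into the previous day, 18 March 2020).
The standard-time date in Wyntara Standard Time, 18 March 2020, lies within the daylight-saving period (23 November 2019 – 13 April 2020), so Wyntara Standard Time is on daylight time, UTC−08:30.
09:15 UTC − 8h30m = 00:45 Wyntara Standard Time.

00:45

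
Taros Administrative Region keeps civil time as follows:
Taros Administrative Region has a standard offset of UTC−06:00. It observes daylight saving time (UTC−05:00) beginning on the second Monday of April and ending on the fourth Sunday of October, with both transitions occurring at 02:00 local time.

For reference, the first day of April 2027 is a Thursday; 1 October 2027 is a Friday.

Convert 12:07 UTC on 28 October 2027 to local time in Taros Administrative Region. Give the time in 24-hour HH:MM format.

06:07

1 April 2027 is a Thursday, so the first Monday is April 5 and the second is April 12.
1 October 2027 is a Friday, so the first Sunday is October 3 and the fourth is October 24.
At the standard offset (UTC−06:00), 12:07 UTC − 6h = 06:07 Taros Administrative Region standard time.
The standard-time date in Taros Administrative Region, 28 October 2027, is outside the daylight-saving period (12 April – 24 October), so Taros Administrative Region is on standard time, UTC−06:00.
12:07 UTC − 6h = 06:07 local.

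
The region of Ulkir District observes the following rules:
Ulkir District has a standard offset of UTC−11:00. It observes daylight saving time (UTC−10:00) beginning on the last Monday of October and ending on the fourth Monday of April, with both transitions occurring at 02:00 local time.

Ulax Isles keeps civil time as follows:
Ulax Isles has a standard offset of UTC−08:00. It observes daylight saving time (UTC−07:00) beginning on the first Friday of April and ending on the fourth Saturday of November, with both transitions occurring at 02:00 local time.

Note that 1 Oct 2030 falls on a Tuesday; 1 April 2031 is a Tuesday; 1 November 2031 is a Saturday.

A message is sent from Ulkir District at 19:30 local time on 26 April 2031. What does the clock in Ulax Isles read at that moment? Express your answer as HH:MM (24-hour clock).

1 October 2030 is a Tuesday, so Mondays fall on 7, 14, 21, 28; the last is October 28.
1 April 2031 is a Tuesday, so the first Monday is April 7 and the fourth is April 28.
26 April 2031 lies within the daylight-saving period (28 October 2030 – 28 April 2031), so Ulkir District is on daylight time, UTC−10:00.
19:30 Ulkir District + 10h = 05:30 UTC (rolling into the next day, 27 April 2031).
1 April 2031 is a Tuesday, so the first Friday is April 4.
1 November 2031 is a Saturday, so the first Saturday is November 1 and the fourth is November 22.
At the standard offset (UTC−08:00), 05:30 UTC − 8h = 21:30 Ulax Isles standard time (rolling into the previous day, 26 April 2031).
Daylight saving runs 4 April – 22 November; the standard-time date in Ulax Isles, 26 April 2031, is inside that window, so Ulax Isles is at UTC−07:00.
05:30 UTC − 7h = 22:30 Ulax Isles (rolling into the previous day, 26 April 2031).

22:30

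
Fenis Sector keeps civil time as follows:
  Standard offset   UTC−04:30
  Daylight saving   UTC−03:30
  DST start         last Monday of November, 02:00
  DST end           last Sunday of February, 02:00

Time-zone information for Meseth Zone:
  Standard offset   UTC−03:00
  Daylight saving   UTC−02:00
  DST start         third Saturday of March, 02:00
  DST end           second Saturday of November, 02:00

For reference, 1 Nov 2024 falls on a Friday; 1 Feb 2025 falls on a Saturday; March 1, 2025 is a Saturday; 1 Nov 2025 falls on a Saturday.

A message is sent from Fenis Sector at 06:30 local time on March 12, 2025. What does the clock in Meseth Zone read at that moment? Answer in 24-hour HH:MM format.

08:00

1 November 2024 is a Friday, so Mondays fall on 4, 11, 18, 25; the last is November 25.
1 February 2025 is a Saturday, so Sundays fall on 2, 9, 16, 23; the last is February 23.
March 12, 2025 is outside the daylight-saving period (25 November 2024 – 23 February 2025), so Fenis Sector is on standard time, UTC−04:30.
06:30 Fenis Sector + 4h30m = 11:00 UTC.
1 March 2025 is a Saturday, so the first Saturday is March 1 and the third is March 15.
1 November 2025 is a Saturday, so the first Saturday is November 1 and the second is November 8.
At the standard offset (UTC−03:00), 11:00 UTC − 3h = 08:00 Meseth Zone standard time.
Daylight saving runs 15 March – 8 November; the standard-time date in Meseth Zone, March 12, 2025, is outside that window, so Meseth Zone is on standard time at UTC−03:00.
11:00 UTC − 3h = 08:00 Meseth Zone.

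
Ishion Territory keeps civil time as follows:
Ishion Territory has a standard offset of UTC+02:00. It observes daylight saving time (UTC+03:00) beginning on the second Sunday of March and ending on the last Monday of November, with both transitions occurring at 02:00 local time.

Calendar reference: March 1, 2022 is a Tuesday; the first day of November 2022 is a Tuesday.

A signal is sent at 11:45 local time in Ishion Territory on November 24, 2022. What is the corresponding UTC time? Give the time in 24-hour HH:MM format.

08:45

1 March 2022 is a Tuesday, so the first Sunday is March 6 and the second is March 13.
1 November 2022 is a Tuesday, so Mondays fall on 7, 14, 21, 28; the last is November 28.
Daylight saving runs 13 March – 28 November; November 24, 2022 is inside that window, so Ishion Territory is at UTC+03:00.
11:45 local − 3h = 08:45 UTC.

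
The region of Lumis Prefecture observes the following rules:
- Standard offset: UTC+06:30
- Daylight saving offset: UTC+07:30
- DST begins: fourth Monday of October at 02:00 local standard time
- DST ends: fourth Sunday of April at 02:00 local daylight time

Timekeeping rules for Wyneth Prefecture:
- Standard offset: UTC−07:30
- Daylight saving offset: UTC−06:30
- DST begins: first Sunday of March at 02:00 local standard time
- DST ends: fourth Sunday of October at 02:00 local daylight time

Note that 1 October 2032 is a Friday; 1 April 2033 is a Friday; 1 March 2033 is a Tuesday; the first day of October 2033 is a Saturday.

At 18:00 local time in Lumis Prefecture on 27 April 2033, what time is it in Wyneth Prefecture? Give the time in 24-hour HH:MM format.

1 October 2032 is a Friday, so the first Monday is October 4 and the fourth is October 25.
1 April 2033 is a Friday, so the first Sunday is April 3 and the fourth is April 24.
27 April 2033 is outside the daylight-saving period (25 October 2032 – 24 April 2033), so Lumis Prefecture is on standard time, UTC+06:30.
18:00 Lumis Prefecture − 6h30m = 11:30 UTC.
1 March 2033 is a Tuesday, so the first Sunday is March 6.
1 October 2033 is a Saturday, so the first Sunday is October 2 and the fourth is October 23.
At the standard offset (UTC−07:30), 11:30 UTC − 7h30m = 04:00 Wyneth Prefecture standard time.
The standard-time date in Wyneth Prefecture, 27 April 2033, falls between 6 March and 23 October, so daylight saving is in effect and Wyneth Prefecture is at UTC−06:30.
11:30 UTC − 6h30m = 05:00 Wyneth Prefecture.

05:00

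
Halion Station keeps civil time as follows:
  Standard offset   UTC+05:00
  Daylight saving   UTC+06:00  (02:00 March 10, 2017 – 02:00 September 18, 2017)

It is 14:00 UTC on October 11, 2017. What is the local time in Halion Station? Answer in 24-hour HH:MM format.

19:00

At the standard offset (UTC+05:00), 14:00 UTC + 5h = 19:00 Halion Station standard time.
Daylight saving runs 10 March – 18 September; the standard-time date in Halion Station, October 11, 2017, is outside that window, so Halion Station is on standard time at UTC+05:00.
14:00 UTC + 5h = 19:00 local.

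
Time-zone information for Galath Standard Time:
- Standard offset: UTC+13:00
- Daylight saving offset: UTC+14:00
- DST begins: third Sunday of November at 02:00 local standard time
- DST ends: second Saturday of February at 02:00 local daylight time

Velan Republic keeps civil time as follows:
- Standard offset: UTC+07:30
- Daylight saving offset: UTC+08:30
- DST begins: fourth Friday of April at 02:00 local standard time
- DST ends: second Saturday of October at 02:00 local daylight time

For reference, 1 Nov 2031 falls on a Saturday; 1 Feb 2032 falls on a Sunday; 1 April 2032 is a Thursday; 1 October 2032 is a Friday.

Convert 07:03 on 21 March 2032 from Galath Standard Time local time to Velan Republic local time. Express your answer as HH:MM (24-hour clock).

1 November 2031 is a Saturday, so the first Sunday is November 2 and the third is November 16.
1 February 2032 is a Sunday, so the first Saturday is February 7 and the second is February 14.
Daylight saving runs 16 November 2031 – 14 February 2032; 21 March 2032 is outside that window, so Galath Standard Time is on standard time at UTC+13:00.
07:03 Galath Standard Time − 13h = 18:03 UTC (rolling into the previous day, 20 March 2032).
1 April 2032 is a Thursday, so the first Friday is April 2 and the fourth is April 23.
1 October 2032 is a Friday, so the first Saturday is October 2 and the second is October 9.
At the standard offset (UTC+07:30), 18:03 UTC + 7h30m = 01:33 Velan Republic standard time (rolling into the next day, 21 March 2032).
The standard-time date in Velan Republic, 21 March 2032, is outside the daylight-saving period (23 April – 9 October), so Velan Republic is on standard time, UTC+07:30.
18:03 UTC + 7h30m = 01:33 Velan Republic (rolling into the next day, 21 March 2032).

01:33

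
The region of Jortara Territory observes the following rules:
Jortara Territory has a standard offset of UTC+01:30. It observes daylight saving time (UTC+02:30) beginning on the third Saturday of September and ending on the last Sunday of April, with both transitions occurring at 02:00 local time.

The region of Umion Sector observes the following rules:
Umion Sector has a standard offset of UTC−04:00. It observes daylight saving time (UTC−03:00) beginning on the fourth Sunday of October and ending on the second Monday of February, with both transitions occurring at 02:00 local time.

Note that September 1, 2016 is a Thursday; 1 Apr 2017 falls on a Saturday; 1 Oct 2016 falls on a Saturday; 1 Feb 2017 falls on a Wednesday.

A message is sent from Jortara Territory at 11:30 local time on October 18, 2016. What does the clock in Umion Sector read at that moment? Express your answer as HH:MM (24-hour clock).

1 September 2016 is a Thursday, so the first Saturday is September 3 and the third is September 17.
1 April 2017 is a Saturday, so Sundays fall on 2, 9, 16, 23, 30; the last is April 30.
Daylight saving runs 17 September 2016 – 30 April 2017; October 18, 2016 is inside that window, so Jortara Territory is at UTC+02:30.
11:30 Jortara Territory − 2h30m = 09:00 UTC.
1 October 2016 is a Saturday, so the first Sunday is October 2 and the fourth is October 23.
1 February 2017 is a Wednesday, so the first Monday is February 6 and the second is February 13.
At the standard offset (UTC−04:00), 09:00 UTC − 4h = 05:00 Umion Sector standard time.
The standard-time date in Umion Sector, October 18, 2016, is outside the daylight-saving period (23 October 2016 – 13 February 2017), so Umion Sector is on standard time, UTC−04:00.
09:00 UTC − 4h = 05:00 Umion Sector.

05:00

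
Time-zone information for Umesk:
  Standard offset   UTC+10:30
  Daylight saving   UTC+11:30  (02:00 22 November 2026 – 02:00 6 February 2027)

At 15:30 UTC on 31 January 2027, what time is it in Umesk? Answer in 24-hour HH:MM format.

03:00

At the standard offset (UTC+10:30), 15:30 UTC + 10h30m = 02:00 Umesk standard time (rolling into the next day, 1 February 2027).
The standard-time date in Umesk, 1 February 2027, falls between 22 November 2026 and 6 February 2027, so daylight saving is in effect and Umesk is at UTC+11:30.
15:30 UTC + 11h30m = 03:00 local (rolling into the next day, 1 February 2027).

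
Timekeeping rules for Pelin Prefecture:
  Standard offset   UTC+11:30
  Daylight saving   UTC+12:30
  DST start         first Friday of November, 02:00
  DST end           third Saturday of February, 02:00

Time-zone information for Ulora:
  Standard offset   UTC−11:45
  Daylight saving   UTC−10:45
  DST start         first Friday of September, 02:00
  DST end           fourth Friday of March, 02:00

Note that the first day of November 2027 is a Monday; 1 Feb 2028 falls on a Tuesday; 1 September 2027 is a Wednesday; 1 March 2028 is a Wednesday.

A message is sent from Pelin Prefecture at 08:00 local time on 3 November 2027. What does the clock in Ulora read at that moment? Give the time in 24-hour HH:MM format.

1 November 2027 is a Monday, so the first Friday is November 5.
1 February 2028 is a Tuesday, so the first Saturday is February 5 and the third is February 19.
3 November 2027 does not fall between 5 November 2027 and 19 February 2028, so daylight saving is not in effect and Pelin Prefecture is at UTC+11:30.
08:00 Pelin Prefecture − 11h30m = 20:30 UTC (rolling into the previous day, 2 November 2027).
1 September 2027 is a Wednesday, so the first Friday is September 3.
1 March 2028 is a Wednesday, so the first Friday is March 3 and the fourth is March 24.
At the standard offset (UTC−11:45), 20:30 UTC − 11h45m = 08:45 Ulora standard time.
The standard-time date in Ulora, 2 November 2027, lies within the daylight-saving period (3 September 2027 – 24 March 2028), so Ulora is on daylight time, UTC−10:45.
20:30 UTC − 10h45m = 09:45 Ulora.

09:45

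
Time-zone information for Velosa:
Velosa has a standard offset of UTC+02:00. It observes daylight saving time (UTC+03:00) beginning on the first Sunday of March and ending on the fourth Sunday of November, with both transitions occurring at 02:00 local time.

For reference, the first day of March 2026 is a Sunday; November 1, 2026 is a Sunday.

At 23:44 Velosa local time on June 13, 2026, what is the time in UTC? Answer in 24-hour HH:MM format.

1 March 2026 is a Sunday, so the first Sunday is March 1.
1 November 2026 is a Sunday, so the first Sunday is November 1 and the fourth is November 22.
June 13, 2026 lies within the daylight-saving period (1 March – 22 November), so Velosa is on daylight time, UTC+03:00.
23:44 local − 3h = 20:44 UTC.

20:44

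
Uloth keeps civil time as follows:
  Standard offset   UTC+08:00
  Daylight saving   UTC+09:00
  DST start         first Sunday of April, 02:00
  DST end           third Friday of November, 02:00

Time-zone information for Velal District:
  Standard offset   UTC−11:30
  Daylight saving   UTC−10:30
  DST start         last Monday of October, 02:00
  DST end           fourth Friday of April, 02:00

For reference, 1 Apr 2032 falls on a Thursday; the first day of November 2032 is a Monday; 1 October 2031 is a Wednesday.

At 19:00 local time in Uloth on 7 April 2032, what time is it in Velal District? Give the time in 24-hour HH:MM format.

23:30

1 April 2032 is a Thursday, so the first Sunday is April 4.
1 November 2032 is a Monday, so the first Friday is November 5 and the third is November 19.
7 April 2032 falls between 4 April and 19 November, so daylight saving is in effect and Uloth is at UTC+09:00.
19:00 Uloth − 9h = 10:00 UTC.
1 October 2031 is a Wednesday, so Mondays fall on 6, 13, 20, 27; the last is October 27.
1 April 2032 is a Thursday, so the first Friday is April 2 and the fourth is April 23.
At the standard offset (UTC−11:30), 10:00 UTC − 11h30m = 22:30 Velal District standard time (rolling into the previous day, 6 April 2032).
Daylight saving runs 27 October 2031 – 23 April 2032; the standard-time date in Velal District, 6 April 2032, is inside that window, so Velal District is at UTC−10:30.
10:00 UTC − 10h30m = 23:30 Velal District (rolling into the previous day, 6 April 2032).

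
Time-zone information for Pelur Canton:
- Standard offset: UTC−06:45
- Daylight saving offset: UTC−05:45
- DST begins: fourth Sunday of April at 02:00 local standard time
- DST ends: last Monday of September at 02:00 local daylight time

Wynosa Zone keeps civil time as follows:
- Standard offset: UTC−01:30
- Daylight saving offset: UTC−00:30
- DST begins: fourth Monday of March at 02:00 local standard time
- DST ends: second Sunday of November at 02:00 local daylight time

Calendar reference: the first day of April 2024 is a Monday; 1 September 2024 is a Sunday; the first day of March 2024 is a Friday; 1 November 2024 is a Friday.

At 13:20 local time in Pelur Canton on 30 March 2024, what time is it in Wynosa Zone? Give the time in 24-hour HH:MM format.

1 April 2024 is a Monday, so the first Sunday is April 7 and the fourth is April 28.
1 September 2024 is a Sunday, so Mondays fall on 2, 9, 16, 23, 30; the last is September 30.
Daylight saving runs 28 April – 30 September; 30 March 2024 is outside that window, so Pelur Canton is on standard time at UTC−06:45.
13:20 Pelur Canton + 6h45m = 20:05 UTC.
1 March 2024 is a Friday, so the first Monday is March 4 and the fourth is March 25.
1 November 2024 is a Friday, so the first Sunday is November 3 and the second is November 10.
At the standard offset (UTC−01:30), 20:05 UTC − 1h30m = 18:35 Wynosa Zone standard time.
Daylight saving runs 25 March – 10 November; the standard-time date in Wynosa Zone, 30 March 2024, is inside that window, so Wynosa Zone is at UTC−00:30.
20:05 UTC − 0h30m = 19:35 Wynosa Zone.

19:35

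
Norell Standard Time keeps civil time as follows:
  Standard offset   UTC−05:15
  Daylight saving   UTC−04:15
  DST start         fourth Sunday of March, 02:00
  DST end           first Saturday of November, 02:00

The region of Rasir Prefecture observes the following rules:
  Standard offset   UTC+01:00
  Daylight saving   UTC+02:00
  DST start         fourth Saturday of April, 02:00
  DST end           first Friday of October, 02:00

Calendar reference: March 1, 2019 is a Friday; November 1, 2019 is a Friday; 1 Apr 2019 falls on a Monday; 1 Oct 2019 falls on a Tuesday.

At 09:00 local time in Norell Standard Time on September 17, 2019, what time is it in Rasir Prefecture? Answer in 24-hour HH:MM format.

15:15

1 March 2019 is a Friday, so the first Sunday is March 3 and the fourth is March 24.
1 November 2019 is a Friday, so the first Saturday is November 2.
September 17, 2019 lies within the daylight-saving period (24 March – 2 November), so Norell Standard Time is on daylight time, UTC−04:15.
09:00 Norell Standard Time + 4h15m = 13:15 UTC.
1 April 2019 is a Monday, so the first Saturday is April 6 and the fourth is April 27.
1 October 2019 is a Tuesday, so the first Friday is October 4.
At the standard offset (UTC+01:00), 13:15 UTC + 1h = 14:15 Rasir Prefecture standard time.
The standard-time date in Rasir Prefecture, September 17, 2019, lies within the daylight-saving period (27 April – 4 October), so Rasir Prefecture is on daylight time, UTC+02:00.
13:15 UTC + 2h = 15:15 Rasir Prefecture.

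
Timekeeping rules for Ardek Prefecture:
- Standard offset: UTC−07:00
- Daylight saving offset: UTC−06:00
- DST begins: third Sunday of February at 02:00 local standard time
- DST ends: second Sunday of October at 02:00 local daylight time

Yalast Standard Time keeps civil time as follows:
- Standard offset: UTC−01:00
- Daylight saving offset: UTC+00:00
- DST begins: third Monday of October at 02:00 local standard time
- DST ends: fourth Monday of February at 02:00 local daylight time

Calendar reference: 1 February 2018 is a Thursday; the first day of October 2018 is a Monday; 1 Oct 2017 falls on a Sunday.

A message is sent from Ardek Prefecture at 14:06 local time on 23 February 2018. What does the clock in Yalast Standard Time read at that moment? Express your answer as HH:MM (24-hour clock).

20:06

1 February 2018 is a Thursday, so the first Sunday is February 4 and the third is February 18.
1 October 2018 is a Monday, so the first Sunday is October 7 and the second is October 14.
Daylight saving runs 18 February – 14 October; 23 February 2018 is inside that window, so Ardek Prefecture is at UTC−06:00.
14:06 Ardek Prefecture + 6h = 20:06 UTC.
1 October 2017 is a Sunday, so the first Monday is October 2 and the third is October 16.
1 February 2018 is a Thursday, so the first Monday is February 5 and the fourth is February 26.
At the standard offset (UTC−01:00), 20:06 UTC − 1h = 19:06 Yalast Standard Time standard time.
The standard-time date in Yalast Standard Time, 23 February 2018, lies within the daylight-saving period (16 October 2017 – 26 February 2018), so Yalast Standard Time is on daylight time, UTC+00:00.
20:06 UTC + 0h = 20:06 Yalast Standard Time.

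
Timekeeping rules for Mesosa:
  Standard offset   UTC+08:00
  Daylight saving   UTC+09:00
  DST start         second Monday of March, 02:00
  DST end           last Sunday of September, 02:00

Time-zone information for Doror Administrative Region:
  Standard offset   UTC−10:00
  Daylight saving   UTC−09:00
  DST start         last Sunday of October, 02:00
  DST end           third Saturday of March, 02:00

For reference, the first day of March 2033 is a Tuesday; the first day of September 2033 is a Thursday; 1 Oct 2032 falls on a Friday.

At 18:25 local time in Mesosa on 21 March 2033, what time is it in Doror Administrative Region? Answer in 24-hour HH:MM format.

23:25

1 March 2033 is a Tuesday, so the first Monday is March 7 and the second is March 14.
1 September 2033 is a Thursday, so Sundays fall on 4, 11, 18, 25; the last is September 25.
21 March 2033 lies within the daylight-saving period (14 March – 25 September), so Mesosa is on daylight time, UTC+09:00.
18:25 Mesosa − 9h = 09:25 UTC.
1 October 2032 is a Friday, so Sundays fall on 3, 10, 17, 24, 31; the last is October 31.
1 March 2033 is a Tuesday, so the first Saturday is March 5 and the third is March 19.
At the standard offset (UTC−10:00), 09:25 UTC − 10h = 23:25 Doror Administrative Region standard time (rolling into the previous day, 20 March 2033).
Daylight saving runs 31 October 2032 – 19 March 2033; the standard-time date in Doror Administrative Region, 20 March 2033, is outside that window, so Doror Administrative Region is on standard time at UTC−10:00.
09:25 UTC − 10h = 23:25 Doror Administrative Region (rolling into the previous day, 20 March 2033).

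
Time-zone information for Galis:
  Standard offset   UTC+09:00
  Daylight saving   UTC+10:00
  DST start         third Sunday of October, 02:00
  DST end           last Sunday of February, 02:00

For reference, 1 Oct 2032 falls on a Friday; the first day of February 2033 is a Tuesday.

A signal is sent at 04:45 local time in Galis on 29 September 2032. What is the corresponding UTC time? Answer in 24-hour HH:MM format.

1 October 2032 is a Friday, so the first Sunday is October 3 and the third is October 17.
1 February 2033 is a Tuesday, so Sundays fall on 6, 13, 20, 27; the last is February 27.
29 September 2032 does not fall between 17 October 2032 and 27 February 2033, so daylight saving is not in effect and Galis is at UTC+09:00.
04:45 local − 9h = 19:45 UTC (rolling into the previous day, 28 September 2032).

19:45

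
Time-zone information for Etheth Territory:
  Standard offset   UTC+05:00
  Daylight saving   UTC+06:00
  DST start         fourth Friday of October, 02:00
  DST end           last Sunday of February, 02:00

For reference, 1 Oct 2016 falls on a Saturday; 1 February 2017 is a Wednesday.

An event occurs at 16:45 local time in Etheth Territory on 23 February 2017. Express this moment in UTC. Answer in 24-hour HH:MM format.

10:45

1 October 2016 is a Saturday, so the first Friday is October 7 and the fourth is October 28.
1 February 2017 is a Wednesday, so Sundays fall on 5, 12, 19, 26; the last is February 26.
23 February 2017 lies within the daylight-saving period (28 October 2016 – 26 February 2017), so Etheth Territory is on daylight time, UTC+06:00.
16:45 local − 6h = 10:45 UTC.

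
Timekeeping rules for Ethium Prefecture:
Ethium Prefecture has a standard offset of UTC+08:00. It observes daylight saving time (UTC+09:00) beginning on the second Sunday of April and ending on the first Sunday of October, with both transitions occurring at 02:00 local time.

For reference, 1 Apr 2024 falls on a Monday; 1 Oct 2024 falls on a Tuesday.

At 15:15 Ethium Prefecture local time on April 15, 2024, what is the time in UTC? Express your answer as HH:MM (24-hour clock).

06:15

1 April 2024 is a Monday, so the first Sunday is April 7 and the second is April 14.
1 October 2024 is a Tuesday, so the first Sunday is October 6.
April 15, 2024 lies within the daylight-saving period (14 April – 6 October), so Ethium Prefecture is on daylight time, UTC+09:00.
15:15 local − 9h = 06:15 UTC.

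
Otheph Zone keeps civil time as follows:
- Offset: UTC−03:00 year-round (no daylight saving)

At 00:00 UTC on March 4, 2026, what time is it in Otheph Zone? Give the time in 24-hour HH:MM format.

21:00

Otheph Zone has no daylight saving, so its offset is UTC−03:00 year-round.
00:00 UTC − 3h = 21:00 local (rolling into the previous day, 3 March 2026).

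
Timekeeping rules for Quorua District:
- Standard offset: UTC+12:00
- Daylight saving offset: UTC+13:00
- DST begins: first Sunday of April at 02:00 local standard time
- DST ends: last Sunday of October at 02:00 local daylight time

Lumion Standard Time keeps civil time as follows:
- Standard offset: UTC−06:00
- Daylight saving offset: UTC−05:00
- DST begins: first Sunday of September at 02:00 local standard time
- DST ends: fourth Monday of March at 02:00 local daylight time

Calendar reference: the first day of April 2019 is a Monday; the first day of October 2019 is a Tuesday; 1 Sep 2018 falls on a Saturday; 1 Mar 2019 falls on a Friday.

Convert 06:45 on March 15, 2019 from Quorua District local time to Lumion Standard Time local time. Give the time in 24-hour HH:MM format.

1 April 2019 is a Monday, so the first Sunday is April 7.
1 October 2019 is a Tuesday, so Sundays fall on 6, 13, 20, 27; the last is October 27.
March 15, 2019 is outside the daylight-saving period (7 April – 27 October), so Quorua District is on standard time, UTC+12:00.
06:45 Quorua District − 12h = 18:45 UTC (rolling into the previous day, 14 March 2019).
1 September 2018 is a Saturday, so the first Sunday is September 2.
1 March 2019 is a Friday, so the first Monday is March 4 and the fourth is March 25.
At the standard offset (UTC−06:00), 18:45 UTC − 6h = 12:45 Lumion Standard Time standard time.
The standard-time date in Lumion Standard Time, March 14, 2019, lies within the daylight-saving period (2 September 2018 – 25 March 2019), so Lumion Standard Time is on daylight time, UTC−05:00.
18:45 UTC − 5h = 13:45 Lumion Standard Time.

13:45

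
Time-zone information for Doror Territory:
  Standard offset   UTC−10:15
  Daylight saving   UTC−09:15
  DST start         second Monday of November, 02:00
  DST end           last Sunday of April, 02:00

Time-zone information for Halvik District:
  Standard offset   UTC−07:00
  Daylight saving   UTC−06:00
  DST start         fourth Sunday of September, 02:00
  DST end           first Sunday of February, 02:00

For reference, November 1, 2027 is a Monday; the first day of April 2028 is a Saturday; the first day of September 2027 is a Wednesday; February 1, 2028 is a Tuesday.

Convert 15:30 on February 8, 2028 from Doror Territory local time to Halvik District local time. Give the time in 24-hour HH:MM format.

17:45

1 November 2027 is a Monday, so the first Monday is November 1 and the second is November 8.
1 April 2028 is a Saturday, so Sundays fall on 2, 9, 16, 23, 30; the last is April 30.
February 8, 2028 lies within the daylight-saving period (8 November 2027 – 30 April 2028), so Doror Territory is on daylight time, UTC−09:15.
15:30 Doror Territory + 9h15m = 00:45 UTC (rolling into the next day, 9 February 2028).
1 September 2027 is a Wednesday, so the first Sunday is September 5 and the fourth is September 26.
1 February 2028 is a Tuesday, so the first Sunday is February 6.
At the standard offset (UTC−07:00), 00:45 UTC − 7h = 17:45 Halvik District standard time (rolling into the previous day, 8 February 2028).
The standard-time date in Halvik District, February 8, 2028, is outside the daylight-saving period (26 September 2027 – 6 February 2028), so Halvik District is on standard time, UTC−07:00.
00:45 UTC − 7h = 17:45 Halvik District (rolling into the previous day, 8 February 2028).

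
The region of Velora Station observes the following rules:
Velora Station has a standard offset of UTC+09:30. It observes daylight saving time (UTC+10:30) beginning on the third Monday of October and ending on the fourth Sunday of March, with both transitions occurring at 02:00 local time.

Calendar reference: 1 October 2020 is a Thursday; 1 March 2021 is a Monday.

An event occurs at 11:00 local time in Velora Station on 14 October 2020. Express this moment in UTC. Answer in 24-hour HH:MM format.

1 October 2020 is a Thursday, so the first Monday is October 5 and the third is October 19.
1 March 2021 is a Monday, so the first Sunday is March 7 and the fourth is March 28.
14 October 2020 does not fall between 19 October 2020 and 28 March 2021, so daylight saving is not in effect and Velora Station is at UTC+09:30.
11:00 local − 9h30m = 01:30 UTC.

01:30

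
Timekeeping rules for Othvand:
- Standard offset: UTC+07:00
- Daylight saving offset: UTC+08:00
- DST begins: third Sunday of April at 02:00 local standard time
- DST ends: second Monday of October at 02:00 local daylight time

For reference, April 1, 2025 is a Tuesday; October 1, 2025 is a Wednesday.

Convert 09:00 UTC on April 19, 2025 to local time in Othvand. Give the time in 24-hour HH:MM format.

1 April 2025 is a Tuesday, so the first Sunday is April 6 and the third is April 20.
1 October 2025 is a Wednesday, so the first Monday is October 6 and the second is October 13.
At the standard offset (UTC+07:00), 09:00 UTC + 7h = 16:00 Othvand standard time.
Daylight saving runs 20 April – 13 October; the standard-time date in Othvand, April 19, 2025, is outside that window, so Othvand is on standard time at UTC+07:00.
09:00 UTC + 7h = 16:00 local.

16:00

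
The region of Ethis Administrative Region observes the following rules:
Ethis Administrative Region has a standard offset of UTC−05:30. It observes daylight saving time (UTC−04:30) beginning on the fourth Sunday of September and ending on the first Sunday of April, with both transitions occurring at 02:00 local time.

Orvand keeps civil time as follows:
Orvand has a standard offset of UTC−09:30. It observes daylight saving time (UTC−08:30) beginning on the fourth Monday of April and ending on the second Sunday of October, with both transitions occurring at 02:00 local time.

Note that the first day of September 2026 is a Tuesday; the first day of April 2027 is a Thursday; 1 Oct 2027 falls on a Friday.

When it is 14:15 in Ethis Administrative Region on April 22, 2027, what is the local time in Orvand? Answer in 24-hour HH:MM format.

10:15

1 September 2026 is a Tuesday, so the first Sunday is September 6 and the fourth is September 27.
1 April 2027 is a Thursday, so the first Sunday is April 4.
April 22, 2027 is outside the daylight-saving period (27 September 2026 – 4 April 2027), so Ethis Administrative Region is on standard time, UTC−05:30.
14:15 Ethis Administrative Region + 5h30m = 19:45 UTC.
1 April 2027 is a Thursday, so the first Monday is April 5 and the fourth is April 26.
1 October 2027 is a Friday, so the first Sunday is October 3 and the second is October 10.
At the standard offset (UTC−09:30), 19:45 UTC − 9h30m = 10:15 Orvand standard time.
Daylight saving runs 26 April – 10 October; the standard-time date in Orvand, April 22, 2027, is outside that window, so Orvand is on standard time at UTC−09:30.
19:45 UTC − 9h30m = 10:15 Orvand.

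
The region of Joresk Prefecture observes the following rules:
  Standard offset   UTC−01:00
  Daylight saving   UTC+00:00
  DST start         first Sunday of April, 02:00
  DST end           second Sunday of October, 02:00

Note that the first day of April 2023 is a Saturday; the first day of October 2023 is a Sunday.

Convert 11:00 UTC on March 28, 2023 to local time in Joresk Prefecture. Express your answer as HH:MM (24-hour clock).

10:00

1 April 2023 is a Saturday, so the first Sunday is April 2.
1 October 2023 is a Sunday, so the first Sunday is October 1 and the second is October 8.
At the standard offset (UTC−01:00), 11:00 UTC − 1h = 10:00 Joresk Prefecture standard time.
Daylight saving runs 2 April – 8 October; the standard-time date in Joresk Prefecture, March 28, 2023, is outside that window, so Joresk Prefecture is on standard time at UTC−01:00.
11:00 UTC − 1h = 10:00 local.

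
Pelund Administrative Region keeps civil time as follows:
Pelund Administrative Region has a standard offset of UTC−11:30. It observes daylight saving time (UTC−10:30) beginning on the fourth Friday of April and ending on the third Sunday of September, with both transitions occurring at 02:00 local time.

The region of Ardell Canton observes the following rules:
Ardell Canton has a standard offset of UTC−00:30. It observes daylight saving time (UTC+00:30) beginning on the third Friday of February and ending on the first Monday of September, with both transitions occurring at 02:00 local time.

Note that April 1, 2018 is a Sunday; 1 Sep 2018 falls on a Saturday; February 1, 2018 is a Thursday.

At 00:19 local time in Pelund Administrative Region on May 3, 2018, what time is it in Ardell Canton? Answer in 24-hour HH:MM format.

1 April 2018 is a Sunday, so the first Friday is April 6 and the fourth is April 27.
1 September 2018 is a Saturday, so the first Sunday is September 2 and the third is September 16.
May 3, 2018 lies within the daylight-saving period (27 April – 16 September), so Pelund Administrative Region is on daylight time, UTC−10:30.
00:19 Pelund Administrative Region + 10h30m = 10:49 UTC.
1 February 2018 is a Thursday, so the first Friday is February 2 and the third is February 16.
1 September 2018 is a Saturday, so the first Monday is September 3.
At the standard offset (UTC−00:30), 10:49 UTC − 0h30m = 10:19 Ardell Canton standard time.
Daylight saving runs 16 February – 3 September; the standard-time date in Ardell Canton, May 3, 2018, is inside that window, so Ardell Canton is at UTC+00:30.
10:49 UTC + 0h30m = 11:19 Ardell Canton.

11:19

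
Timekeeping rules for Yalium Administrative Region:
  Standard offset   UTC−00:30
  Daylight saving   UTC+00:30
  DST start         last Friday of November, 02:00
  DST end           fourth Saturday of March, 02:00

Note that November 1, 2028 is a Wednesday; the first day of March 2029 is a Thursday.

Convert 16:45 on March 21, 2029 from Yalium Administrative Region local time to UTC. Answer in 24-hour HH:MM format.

1 November 2028 is a Wednesday, so Fridays fall on 3, 10, 17, 24; the last is November 24.
1 March 2029 is a Thursday, so the first Saturday is March 3 and the fourth is March 24.
March 21, 2029 falls between 24 November 2028 and 24 March 2029, so daylight saving is in effect and Yalium Administrative Region is at UTC+00:30.
16:45 local − 0h30m = 16:15 UTC.

16:15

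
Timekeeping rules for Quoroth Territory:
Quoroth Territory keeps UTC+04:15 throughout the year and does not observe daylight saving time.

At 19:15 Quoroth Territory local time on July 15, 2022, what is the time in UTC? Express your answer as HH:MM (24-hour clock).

Quoroth Territory stays on UTC+04:15 all year.
19:15 local − 4h15m = 15:00 UTC.

15:00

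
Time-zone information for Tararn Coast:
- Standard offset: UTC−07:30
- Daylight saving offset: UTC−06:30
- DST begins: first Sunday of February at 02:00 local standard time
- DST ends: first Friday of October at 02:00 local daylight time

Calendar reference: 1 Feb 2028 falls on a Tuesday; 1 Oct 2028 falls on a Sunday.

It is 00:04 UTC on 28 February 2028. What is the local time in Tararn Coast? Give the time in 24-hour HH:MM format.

1 February 2028 is a Tuesday, so the first Sunday is February 6.
1 October 2028 is a Sunday, so the first Friday is October 6.
At the standard offset (UTC−07:30), 00:04 UTC − 7h30m = 16:34 Tararn Coast standard time (rolling into the previous day, 27 February 2028).
Daylight saving runs 6 February – 6 October; the standard-time date in Tararn Coast, 27 February 2028, is inside that window, so Tararn Coast is at UTC−06:30.
00:04 UTC − 6h30m = 17:34 local (rolling into the previous day, 27 February 2028).

17:34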